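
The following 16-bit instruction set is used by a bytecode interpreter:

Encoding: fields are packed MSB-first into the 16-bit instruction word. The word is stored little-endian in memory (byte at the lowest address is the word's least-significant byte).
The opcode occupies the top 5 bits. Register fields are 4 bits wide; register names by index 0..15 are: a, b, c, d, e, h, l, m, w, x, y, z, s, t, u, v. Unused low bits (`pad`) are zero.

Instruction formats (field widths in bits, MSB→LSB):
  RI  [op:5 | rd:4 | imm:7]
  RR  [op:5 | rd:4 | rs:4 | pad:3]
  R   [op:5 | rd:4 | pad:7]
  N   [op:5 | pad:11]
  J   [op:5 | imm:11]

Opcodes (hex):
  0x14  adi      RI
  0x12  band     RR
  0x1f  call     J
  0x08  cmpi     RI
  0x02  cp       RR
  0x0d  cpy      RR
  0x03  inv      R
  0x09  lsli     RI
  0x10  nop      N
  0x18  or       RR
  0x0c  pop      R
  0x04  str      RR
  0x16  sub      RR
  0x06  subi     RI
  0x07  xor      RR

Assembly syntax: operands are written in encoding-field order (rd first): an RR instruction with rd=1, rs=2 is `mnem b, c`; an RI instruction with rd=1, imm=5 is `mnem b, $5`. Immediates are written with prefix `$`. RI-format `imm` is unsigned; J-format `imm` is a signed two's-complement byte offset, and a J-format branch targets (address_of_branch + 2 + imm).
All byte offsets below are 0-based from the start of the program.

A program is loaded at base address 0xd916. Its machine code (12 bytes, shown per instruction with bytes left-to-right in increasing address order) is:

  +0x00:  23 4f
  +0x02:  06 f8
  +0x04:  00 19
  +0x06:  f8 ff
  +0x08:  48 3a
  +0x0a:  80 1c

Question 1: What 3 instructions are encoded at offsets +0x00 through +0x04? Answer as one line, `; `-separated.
lsli u, $35; call $6; inv c

off 0x00: read 23 4f as little → 0x4f23
  top 5b → 0x9 → lsli [RI]
  [10:7] rd=14 = u
  [6:0] imm=35 = $35
off 0x02: read 06 f8 as little → 0xf806
  top 5b → 0x1f → call [J]
  [10:0] imm=6 = $6
off 0x04: read 00 19 as little → 0x1900
  top 5b → 0x3 → inv [R]
  [10:7] rd=2 = c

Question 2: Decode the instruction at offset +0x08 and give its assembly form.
xor e, x

off 0x08: read 48 3a as little → 0x3a48
  top 5b → 0x7 → xor [RR]
  rd@[10:7]=0x4 ⇒ e
  rs@[6:3]=0x9 ⇒ x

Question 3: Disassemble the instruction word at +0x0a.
[0a] 80 1c → 0x1c80
  op=0x1c80>>11=0x3 ⇒ inv (R)
  rd@[10:7]=0x9 ⇒ x

inv x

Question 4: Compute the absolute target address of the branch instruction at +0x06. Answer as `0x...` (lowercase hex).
@+06  little-endian(f8 ff) = 0xfff8
  opcode bits[15:11]=0x1f: call/J
  imm@[10:0]=0x7f8 (s11→-8) ⇒ $-8
  target = base 0xd916 + off 0x06 + 2 + imm -8 = 0xd916

0xd916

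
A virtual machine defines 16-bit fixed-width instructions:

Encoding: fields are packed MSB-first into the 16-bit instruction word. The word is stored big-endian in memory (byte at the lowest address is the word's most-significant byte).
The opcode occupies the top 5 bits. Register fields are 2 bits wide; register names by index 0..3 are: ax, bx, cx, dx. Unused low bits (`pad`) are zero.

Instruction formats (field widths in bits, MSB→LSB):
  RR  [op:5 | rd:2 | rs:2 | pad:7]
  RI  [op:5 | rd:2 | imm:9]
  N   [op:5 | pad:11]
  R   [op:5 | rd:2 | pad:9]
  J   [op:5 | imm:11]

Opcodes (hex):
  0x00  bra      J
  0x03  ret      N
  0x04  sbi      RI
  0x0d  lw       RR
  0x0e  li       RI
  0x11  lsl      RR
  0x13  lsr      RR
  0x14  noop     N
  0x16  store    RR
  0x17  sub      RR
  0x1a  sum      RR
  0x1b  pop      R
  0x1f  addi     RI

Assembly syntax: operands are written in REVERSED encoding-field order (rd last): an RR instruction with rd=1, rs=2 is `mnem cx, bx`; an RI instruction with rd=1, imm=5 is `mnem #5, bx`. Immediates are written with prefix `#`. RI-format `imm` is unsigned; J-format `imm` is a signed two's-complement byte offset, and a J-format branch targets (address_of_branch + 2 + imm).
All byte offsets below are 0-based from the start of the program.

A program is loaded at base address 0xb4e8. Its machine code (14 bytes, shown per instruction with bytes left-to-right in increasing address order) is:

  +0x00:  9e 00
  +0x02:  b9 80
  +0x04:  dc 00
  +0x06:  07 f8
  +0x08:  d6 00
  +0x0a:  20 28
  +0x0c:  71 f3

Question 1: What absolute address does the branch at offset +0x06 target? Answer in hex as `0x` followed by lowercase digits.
off 0x06: read 07 f8 as big → 0x07f8
  opcode bits[15:11]=0x0: bra/J
  [10:0] imm=2040 (s11→-8) = #-8
  target = base 0xb4e8 + off 0x06 + 2 + imm -8 = 0xb4e8

0xb4e8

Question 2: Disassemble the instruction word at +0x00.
off 0x00: read 9e 00 as big → 0x9e00
  opcode bits[15:11]=0x13: lsr/RR
  rd: (w>>9)&0x3=0x3 → dx
  rs: (w>>7)&0x3=0x0 → ax

lsr ax, dx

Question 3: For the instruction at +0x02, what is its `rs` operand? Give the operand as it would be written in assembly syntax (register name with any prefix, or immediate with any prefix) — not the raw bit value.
@+02  big-endian(b9 80) = 0xb980
  top 5b → 0x17 → sub [RR]
  rd@[10:9]=0x0 ⇒ ax
  rs@[8:7]=0x3 ⇒ dx

dx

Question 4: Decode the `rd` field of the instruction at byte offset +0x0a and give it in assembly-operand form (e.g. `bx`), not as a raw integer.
ax

@+0a  big-endian(20 28) = 0x2028
  op=0x2028>>11=0x4 ⇒ sbi (RI)
  rd@[10:9]=0x0 ⇒ ax
  imm@[8:0]=0x28 ⇒ #40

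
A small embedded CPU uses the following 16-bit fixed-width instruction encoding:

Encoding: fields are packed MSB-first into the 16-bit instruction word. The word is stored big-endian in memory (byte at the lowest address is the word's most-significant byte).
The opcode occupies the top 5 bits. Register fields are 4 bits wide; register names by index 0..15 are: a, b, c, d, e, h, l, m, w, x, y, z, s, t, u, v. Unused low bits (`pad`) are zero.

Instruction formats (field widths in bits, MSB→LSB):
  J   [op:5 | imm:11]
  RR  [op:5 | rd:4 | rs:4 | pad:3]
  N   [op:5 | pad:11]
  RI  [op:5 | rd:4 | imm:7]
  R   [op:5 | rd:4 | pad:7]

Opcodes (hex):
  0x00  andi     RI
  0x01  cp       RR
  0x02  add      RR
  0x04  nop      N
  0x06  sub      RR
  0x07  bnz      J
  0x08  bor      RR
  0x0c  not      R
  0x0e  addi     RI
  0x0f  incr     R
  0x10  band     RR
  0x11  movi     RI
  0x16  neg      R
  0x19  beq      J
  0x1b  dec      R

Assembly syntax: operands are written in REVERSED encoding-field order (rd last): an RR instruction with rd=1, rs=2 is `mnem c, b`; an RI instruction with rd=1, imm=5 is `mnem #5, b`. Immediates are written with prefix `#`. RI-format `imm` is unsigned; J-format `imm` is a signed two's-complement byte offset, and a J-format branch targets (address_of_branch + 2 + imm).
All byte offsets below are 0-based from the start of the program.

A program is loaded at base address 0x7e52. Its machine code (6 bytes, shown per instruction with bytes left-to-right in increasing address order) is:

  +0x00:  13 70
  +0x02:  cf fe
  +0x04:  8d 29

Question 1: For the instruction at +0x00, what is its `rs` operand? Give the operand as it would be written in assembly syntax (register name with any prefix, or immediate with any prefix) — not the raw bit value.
[00] 13 70 → 0x1370
  op=0x1370>>11=0x2 ⇒ add (RR)
  rd@[10:7]=0x6 ⇒ l
  rs@[6:3]=0xe ⇒ u

u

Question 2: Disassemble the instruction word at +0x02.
beq #-2

off 0x02: read cf fe as big → 0xcffe
  op=0xcffe>>11=0x19 ⇒ beq (J)
  imm@[10:0]=0x7fe (s11→-2) ⇒ #-2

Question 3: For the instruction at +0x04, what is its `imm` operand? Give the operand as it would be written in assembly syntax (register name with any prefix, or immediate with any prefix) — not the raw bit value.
@+04  big-endian(8d 29) = 0x8d29
  top 5b → 0x11 → movi [RI]
  rd: (w>>7)&0xf=0xa → y
  imm: (w>>0)&0x7f=0x29 → #41

#41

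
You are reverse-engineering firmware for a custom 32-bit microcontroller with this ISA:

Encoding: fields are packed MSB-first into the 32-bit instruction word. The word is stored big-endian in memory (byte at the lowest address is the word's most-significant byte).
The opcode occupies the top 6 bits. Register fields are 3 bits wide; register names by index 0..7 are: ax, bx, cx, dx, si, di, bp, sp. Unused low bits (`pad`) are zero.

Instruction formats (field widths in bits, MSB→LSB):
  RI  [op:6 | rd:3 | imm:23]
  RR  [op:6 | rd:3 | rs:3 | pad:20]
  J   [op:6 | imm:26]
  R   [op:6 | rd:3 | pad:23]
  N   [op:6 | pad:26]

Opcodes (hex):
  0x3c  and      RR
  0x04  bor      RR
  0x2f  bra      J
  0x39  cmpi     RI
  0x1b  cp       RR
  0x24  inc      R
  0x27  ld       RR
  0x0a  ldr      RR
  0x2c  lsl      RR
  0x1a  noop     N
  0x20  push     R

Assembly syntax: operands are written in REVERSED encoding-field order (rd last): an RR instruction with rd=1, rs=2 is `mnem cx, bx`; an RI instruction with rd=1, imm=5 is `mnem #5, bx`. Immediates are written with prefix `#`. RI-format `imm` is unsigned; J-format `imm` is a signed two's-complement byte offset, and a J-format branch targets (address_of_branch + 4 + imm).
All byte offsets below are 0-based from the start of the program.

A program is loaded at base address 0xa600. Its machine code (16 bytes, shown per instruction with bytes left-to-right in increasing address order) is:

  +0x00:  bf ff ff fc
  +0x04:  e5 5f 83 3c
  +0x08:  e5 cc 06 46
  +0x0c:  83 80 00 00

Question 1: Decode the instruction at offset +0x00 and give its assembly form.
[00] bf ff ff fc → 0xbffffffc
  opcode bits[31:26]=0x2f: bra/J
  imm@[25:0]=0x3fffffc (s26→-4) ⇒ #-4

bra #-4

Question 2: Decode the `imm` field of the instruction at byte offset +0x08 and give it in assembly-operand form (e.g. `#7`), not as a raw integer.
off 0x08: read e5 cc 06 46 as big → 0xe5cc0646
  top 6b → 0x39 → cmpi [RI]
  rd@[25:23]=0x3 ⇒ dx
  imm@[22:0]=0x4c0646 ⇒ #4982342

#4982342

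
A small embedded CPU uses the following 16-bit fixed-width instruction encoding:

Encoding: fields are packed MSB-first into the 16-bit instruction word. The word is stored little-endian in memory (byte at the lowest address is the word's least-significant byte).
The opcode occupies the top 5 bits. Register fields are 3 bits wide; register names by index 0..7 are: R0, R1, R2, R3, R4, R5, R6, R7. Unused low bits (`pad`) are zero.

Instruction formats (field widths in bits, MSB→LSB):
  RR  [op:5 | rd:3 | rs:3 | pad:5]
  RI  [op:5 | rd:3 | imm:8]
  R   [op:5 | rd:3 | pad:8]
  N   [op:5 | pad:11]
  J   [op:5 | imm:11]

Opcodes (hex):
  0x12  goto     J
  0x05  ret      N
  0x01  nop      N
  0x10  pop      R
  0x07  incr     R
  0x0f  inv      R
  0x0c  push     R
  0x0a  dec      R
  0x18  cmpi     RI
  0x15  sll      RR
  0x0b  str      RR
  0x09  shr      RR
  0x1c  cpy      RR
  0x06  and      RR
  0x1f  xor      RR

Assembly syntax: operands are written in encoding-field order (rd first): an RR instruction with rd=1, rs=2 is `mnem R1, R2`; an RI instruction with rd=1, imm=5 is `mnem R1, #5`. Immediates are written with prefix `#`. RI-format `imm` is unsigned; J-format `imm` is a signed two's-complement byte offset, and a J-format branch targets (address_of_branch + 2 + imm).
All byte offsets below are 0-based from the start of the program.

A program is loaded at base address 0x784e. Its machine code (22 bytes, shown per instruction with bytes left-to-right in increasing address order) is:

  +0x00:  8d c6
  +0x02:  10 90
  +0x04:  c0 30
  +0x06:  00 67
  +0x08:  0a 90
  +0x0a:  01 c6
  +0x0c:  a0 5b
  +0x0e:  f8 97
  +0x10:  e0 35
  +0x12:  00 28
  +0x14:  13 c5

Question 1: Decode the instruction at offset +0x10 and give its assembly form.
and R5, R7

+0x10: e0 35 ⇒ word 0x35e0 (little)
  opcode bits[15:11]=0x6: and/RR
  rd@[10:8]=0x5 ⇒ R5
  rs@[7:5]=0x7 ⇒ R7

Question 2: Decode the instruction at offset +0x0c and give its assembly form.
str R3, R5

@+0c  little-endian(a0 5b) = 0x5ba0
  top 5b → 0xb → str [RR]
  [10:8] rd=3 = R3
  [7:5] rs=5 = R5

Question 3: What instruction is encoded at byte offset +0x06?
push R7

[06] 00 67 → 0x6700
  op=0x6700>>11=0xc ⇒ push (R)
  [10:8] rd=7 = R7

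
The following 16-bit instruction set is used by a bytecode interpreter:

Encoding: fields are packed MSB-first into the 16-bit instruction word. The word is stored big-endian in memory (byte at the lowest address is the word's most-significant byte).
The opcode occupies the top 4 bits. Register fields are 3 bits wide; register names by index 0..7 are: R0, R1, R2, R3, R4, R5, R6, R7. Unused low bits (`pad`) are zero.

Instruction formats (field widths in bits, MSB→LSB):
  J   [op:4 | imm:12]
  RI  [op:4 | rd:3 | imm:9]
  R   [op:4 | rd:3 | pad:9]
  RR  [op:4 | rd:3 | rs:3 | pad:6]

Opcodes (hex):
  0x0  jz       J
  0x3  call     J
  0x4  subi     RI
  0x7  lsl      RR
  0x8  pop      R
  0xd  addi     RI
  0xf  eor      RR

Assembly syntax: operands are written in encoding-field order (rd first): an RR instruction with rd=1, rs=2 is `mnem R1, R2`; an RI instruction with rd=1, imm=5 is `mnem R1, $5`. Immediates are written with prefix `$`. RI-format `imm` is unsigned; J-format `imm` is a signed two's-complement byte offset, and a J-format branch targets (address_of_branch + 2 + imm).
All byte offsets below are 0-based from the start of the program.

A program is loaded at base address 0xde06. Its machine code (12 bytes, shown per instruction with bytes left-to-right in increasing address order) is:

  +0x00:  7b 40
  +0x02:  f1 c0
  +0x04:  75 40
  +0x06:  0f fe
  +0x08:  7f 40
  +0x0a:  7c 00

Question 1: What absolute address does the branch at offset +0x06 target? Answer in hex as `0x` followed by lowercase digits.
@+06  big-endian(0f fe) = 0x0ffe
  top 4b → 0x0 → jz [J]
  imm: (w>>0)&0xfff=0xffe (s12→-2) → $-2
  target = base 0xde06 + off 0x06 + 2 + imm -2 = 0xde0c

0xde0c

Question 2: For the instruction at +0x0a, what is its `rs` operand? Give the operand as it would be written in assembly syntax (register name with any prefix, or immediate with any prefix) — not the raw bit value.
[0a] 7c 00 → 0x7c00
  op=0x7c00>>12=0x7 ⇒ lsl (RR)
  rd@[11:9]=0x6 ⇒ R6
  rs@[8:6]=0x0 ⇒ R0

R0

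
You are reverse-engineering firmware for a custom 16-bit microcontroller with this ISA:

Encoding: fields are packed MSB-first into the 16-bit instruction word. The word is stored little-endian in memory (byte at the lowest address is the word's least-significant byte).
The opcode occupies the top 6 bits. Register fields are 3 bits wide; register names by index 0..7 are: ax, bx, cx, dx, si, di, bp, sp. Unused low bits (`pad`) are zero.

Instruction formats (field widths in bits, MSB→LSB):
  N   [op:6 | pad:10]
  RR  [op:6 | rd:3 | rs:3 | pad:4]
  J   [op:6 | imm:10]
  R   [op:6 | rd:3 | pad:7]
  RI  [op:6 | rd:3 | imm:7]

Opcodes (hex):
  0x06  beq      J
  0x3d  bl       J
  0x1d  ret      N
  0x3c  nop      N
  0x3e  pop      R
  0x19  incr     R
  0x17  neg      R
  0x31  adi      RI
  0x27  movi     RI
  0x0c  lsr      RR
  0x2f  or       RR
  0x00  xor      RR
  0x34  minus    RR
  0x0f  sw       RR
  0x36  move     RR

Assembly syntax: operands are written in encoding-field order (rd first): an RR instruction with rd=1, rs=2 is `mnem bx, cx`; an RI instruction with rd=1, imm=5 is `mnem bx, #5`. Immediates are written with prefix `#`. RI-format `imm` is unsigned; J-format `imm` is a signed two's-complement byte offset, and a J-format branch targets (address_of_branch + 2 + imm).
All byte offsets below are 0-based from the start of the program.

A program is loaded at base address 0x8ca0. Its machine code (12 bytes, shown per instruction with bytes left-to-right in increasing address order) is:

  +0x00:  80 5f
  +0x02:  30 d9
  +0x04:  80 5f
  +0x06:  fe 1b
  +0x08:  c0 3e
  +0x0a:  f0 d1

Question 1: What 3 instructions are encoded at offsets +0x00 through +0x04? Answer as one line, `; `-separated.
@+00  little-endian(80 5f) = 0x5f80
  op=0x5f80>>10=0x17 ⇒ neg (R)
  rd: (w>>7)&0x7=0x7 → sp
@+02  little-endian(30 d9) = 0xd930
  op=0xd930>>10=0x36 ⇒ move (RR)
  rd: (w>>7)&0x7=0x2 → cx
  rs: (w>>4)&0x7=0x3 → dx
@+04  little-endian(80 5f) = 0x5f80
  op=0x5f80>>10=0x17 ⇒ neg (R)
  rd: (w>>7)&0x7=0x7 → sp

neg sp; move cx, dx; neg sp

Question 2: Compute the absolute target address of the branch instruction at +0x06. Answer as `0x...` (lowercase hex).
[06] fe 1b → 0x1bfe
  opcode bits[15:10]=0x6: beq/J
  [9:0] imm=1022 (s10→-2) = #-2
  target = base 0x8ca0 + off 0x06 + 2 + imm -2 = 0x8ca6

0x8ca6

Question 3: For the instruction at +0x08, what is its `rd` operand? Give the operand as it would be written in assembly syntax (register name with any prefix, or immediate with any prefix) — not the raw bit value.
[08] c0 3e → 0x3ec0
  op=0x3ec0>>10=0xf ⇒ sw (RR)
  rd: (w>>7)&0x7=0x5 → di
  rs: (w>>4)&0x7=0x4 → si

di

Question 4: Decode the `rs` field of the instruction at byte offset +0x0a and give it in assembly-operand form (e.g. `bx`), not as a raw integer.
sp

[0a] f0 d1 → 0xd1f0
  op=0xd1f0>>10=0x34 ⇒ minus (RR)
  [9:7] rd=3 = dx
  [6:4] rs=7 = sp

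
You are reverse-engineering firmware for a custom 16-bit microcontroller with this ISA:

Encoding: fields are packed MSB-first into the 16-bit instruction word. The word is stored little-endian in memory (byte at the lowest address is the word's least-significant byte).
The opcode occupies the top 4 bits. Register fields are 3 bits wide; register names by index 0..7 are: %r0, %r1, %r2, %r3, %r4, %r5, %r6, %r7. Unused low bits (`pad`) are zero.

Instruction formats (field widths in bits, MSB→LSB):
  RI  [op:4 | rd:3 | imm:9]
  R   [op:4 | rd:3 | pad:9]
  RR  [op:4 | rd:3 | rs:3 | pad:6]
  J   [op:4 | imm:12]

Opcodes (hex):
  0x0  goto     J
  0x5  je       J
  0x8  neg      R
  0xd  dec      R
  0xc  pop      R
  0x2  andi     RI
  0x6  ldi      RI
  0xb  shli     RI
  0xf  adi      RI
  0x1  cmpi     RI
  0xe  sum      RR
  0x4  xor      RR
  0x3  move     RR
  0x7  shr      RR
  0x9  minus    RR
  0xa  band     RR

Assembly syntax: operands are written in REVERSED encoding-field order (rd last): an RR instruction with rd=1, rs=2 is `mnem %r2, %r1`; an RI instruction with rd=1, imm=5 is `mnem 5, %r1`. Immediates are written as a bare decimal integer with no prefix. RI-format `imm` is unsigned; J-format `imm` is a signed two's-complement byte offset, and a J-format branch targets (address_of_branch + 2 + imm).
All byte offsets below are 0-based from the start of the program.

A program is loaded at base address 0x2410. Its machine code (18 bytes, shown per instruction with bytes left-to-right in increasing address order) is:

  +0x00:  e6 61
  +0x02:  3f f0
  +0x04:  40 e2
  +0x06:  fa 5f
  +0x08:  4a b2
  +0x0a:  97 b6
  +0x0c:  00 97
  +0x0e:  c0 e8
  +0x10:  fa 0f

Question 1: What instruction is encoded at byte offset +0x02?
adi 63, %r0

@+02  little-endian(3f f0) = 0xf03f
  top 4b → 0xf → adi [RI]
  [11:9] rd=0 = %r0
  [8:0] imm=63 = 63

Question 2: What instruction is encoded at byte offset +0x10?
goto -6

+0x10: fa 0f ⇒ word 0x0ffa (little)
  op=0x0ffa>>12=0x0 ⇒ goto (J)
  imm@[11:0]=0xffa (s12→-6) ⇒ -6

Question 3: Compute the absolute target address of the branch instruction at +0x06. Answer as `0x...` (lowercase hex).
off 0x06: read fa 5f as little → 0x5ffa
  op=0x5ffa>>12=0x5 ⇒ je (J)
  imm: (w>>0)&0xfff=0xffa (s12→-6) → -6
  target = base 0x2410 + off 0x06 + 2 + imm -6 = 0x2412

0x2412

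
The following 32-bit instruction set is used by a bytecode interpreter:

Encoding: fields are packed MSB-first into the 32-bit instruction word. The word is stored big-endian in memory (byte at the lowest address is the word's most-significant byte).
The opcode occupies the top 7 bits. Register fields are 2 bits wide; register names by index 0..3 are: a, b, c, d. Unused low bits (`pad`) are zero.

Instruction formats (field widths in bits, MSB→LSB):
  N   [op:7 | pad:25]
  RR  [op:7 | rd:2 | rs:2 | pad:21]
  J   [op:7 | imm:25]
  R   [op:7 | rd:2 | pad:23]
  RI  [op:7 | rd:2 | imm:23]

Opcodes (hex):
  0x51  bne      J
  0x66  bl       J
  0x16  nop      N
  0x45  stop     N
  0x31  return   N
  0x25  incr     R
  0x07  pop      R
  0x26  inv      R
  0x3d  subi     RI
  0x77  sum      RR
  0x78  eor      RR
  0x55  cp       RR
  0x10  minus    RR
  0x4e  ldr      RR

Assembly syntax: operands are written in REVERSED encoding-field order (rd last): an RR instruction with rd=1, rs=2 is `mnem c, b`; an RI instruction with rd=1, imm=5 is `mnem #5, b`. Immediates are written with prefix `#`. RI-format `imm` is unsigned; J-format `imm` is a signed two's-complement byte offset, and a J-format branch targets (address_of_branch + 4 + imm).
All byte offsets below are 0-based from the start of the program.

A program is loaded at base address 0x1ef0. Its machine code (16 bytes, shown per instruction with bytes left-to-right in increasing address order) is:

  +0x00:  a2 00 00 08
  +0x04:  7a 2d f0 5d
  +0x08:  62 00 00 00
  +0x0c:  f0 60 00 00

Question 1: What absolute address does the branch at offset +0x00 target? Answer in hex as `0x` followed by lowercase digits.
off 0x00: read a2 00 00 08 as big → 0xa2000008
  op=0xa2000008>>25=0x51 ⇒ bne (J)
  [24:0] imm=8 = #8
  target = base 0x1ef0 + off 0x00 + 4 + imm 8 = 0x1efc

0x1efc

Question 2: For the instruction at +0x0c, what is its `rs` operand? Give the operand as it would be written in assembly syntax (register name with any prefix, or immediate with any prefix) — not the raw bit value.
d

[0c] f0 60 00 00 → 0xf0600000
  op=0xf0600000>>25=0x78 ⇒ eor (RR)
  [24:23] rd=0 = a
  [22:21] rs=3 = d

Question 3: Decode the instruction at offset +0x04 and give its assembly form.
@+04  big-endian(7a 2d f0 5d) = 0x7a2df05d
  opcode bits[31:25]=0x3d: subi/RI
  rd: (w>>23)&0x3=0x0 → a
  imm: (w>>0)&0x7fffff=0x2df05d → #3010653

subi #3010653, a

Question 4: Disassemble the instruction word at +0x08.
return

off 0x08: read 62 00 00 00 as big → 0x62000000
  top 7b → 0x31 → return [N]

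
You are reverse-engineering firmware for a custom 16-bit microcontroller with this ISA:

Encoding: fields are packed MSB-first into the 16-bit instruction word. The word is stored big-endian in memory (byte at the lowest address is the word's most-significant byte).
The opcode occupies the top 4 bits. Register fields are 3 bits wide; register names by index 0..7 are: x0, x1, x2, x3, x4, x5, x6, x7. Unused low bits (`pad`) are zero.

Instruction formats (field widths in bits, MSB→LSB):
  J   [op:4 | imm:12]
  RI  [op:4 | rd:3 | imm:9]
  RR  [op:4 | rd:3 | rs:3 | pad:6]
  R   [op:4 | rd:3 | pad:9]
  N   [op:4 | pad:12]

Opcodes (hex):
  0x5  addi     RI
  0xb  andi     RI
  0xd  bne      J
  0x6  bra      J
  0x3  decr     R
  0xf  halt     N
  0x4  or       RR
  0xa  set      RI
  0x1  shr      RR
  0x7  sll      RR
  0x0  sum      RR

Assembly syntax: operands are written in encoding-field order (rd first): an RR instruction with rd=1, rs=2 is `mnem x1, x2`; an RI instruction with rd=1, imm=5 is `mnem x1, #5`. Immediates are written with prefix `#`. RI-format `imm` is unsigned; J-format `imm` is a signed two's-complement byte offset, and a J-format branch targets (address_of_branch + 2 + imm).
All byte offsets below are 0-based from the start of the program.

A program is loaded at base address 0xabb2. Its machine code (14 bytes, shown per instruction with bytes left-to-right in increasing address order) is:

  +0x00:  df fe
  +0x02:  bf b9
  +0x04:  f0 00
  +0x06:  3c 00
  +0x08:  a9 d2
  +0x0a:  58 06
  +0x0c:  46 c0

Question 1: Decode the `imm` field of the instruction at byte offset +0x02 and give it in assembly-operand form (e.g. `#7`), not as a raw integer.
+0x02: bf b9 ⇒ word 0xbfb9 (big)
  opcode bits[15:12]=0xb: andi/RI
  rd: (w>>9)&0x7=0x7 → x7
  imm: (w>>0)&0x1ff=0x1b9 → #441

#441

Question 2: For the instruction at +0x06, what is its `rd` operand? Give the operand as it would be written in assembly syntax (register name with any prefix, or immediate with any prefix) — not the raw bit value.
[06] 3c 00 → 0x3c00
  op=0x3c00>>12=0x3 ⇒ decr (R)
  rd@[11:9]=0x6 ⇒ x6

x6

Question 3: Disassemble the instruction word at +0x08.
set x4, #466

@+08  big-endian(a9 d2) = 0xa9d2
  opcode bits[15:12]=0xa: set/RI
  rd@[11:9]=0x4 ⇒ x4
  imm@[8:0]=0x1d2 ⇒ #466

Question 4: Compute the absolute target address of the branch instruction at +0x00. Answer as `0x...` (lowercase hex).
+0x00: df fe ⇒ word 0xdffe (big)
  opcode bits[15:12]=0xd: bne/J
  imm: (w>>0)&0xfff=0xffe (s12→-2) → #-2
  target = base 0xabb2 + off 0x00 + 2 + imm -2 = 0xabb2

0xabb2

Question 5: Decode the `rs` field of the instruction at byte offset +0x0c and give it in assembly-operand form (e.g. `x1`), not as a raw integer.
x3

@+0c  big-endian(46 c0) = 0x46c0
  top 4b → 0x4 → or [RR]
  rd@[11:9]=0x3 ⇒ x3
  rs@[8:6]=0x3 ⇒ x3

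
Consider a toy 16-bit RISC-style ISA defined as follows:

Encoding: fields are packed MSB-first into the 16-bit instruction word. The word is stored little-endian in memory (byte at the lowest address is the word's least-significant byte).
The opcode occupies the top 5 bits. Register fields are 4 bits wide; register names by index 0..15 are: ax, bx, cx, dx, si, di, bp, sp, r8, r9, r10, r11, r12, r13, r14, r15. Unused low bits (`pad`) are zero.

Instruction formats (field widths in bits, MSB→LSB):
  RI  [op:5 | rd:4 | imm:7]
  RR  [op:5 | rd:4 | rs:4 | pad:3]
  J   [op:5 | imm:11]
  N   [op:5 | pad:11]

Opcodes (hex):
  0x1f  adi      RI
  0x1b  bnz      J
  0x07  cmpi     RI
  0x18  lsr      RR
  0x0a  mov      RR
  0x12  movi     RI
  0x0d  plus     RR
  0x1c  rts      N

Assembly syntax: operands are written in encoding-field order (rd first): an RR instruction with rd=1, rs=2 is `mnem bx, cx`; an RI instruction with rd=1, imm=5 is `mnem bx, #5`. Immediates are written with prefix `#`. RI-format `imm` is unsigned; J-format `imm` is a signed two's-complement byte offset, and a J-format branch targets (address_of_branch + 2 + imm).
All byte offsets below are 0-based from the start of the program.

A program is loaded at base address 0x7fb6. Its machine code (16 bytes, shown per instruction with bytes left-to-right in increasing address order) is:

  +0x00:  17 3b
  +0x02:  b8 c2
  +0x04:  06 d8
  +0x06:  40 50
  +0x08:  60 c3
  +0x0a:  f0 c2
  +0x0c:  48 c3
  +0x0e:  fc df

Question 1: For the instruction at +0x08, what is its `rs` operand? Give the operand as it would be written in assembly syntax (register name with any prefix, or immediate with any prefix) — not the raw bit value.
off 0x08: read 60 c3 as little → 0xc360
  op=0xc360>>11=0x18 ⇒ lsr (RR)
  rd: (w>>7)&0xf=0x6 → bp
  rs: (w>>3)&0xf=0xc → r12

r12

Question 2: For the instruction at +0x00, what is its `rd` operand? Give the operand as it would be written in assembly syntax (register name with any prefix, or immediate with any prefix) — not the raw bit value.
[00] 17 3b → 0x3b17
  opcode bits[15:11]=0x7: cmpi/RI
  [10:7] rd=6 = bp
  [6:0] imm=23 = #23

bp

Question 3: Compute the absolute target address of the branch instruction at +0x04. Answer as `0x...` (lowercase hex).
+0x04: 06 d8 ⇒ word 0xd806 (little)
  top 5b → 0x1b → bnz [J]
  [10:0] imm=6 = #6
  target = base 0x7fb6 + off 0x04 + 2 + imm 6 = 0x7fc2

0x7fc2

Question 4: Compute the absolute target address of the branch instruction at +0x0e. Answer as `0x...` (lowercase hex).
[0e] fc df → 0xdffc
  top 5b → 0x1b → bnz [J]
  imm@[10:0]=0x7fc (s11→-4) ⇒ #-4
  target = base 0x7fb6 + off 0x0e + 2 + imm -4 = 0x7fc2

0x7fc2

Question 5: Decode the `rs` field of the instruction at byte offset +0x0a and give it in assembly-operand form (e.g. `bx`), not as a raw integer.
@+0a  little-endian(f0 c2) = 0xc2f0
  op=0xc2f0>>11=0x18 ⇒ lsr (RR)
  [10:7] rd=5 = di
  [6:3] rs=14 = r14

r14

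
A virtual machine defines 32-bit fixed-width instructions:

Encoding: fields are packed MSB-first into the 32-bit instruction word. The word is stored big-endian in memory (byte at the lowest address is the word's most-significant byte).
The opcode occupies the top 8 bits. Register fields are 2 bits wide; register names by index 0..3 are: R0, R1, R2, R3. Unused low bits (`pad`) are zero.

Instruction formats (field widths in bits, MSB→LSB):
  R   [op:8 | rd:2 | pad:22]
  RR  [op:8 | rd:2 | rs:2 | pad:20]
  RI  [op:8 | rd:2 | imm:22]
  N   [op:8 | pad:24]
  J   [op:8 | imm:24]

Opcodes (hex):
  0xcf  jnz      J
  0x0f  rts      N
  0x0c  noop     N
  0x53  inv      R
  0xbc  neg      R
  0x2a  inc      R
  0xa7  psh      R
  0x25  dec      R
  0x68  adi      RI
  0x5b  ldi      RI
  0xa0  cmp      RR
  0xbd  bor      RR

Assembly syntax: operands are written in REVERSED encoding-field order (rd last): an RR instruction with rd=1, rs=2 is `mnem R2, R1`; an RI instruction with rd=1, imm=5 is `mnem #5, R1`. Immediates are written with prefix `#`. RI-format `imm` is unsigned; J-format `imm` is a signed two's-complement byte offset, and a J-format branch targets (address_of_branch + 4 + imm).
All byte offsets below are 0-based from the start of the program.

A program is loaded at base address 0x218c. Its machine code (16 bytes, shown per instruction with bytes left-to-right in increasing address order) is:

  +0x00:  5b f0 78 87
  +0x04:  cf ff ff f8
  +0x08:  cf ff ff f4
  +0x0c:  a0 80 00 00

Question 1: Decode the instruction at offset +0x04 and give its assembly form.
@+04  big-endian(cf ff ff f8) = 0xcffffff8
  opcode bits[31:24]=0xcf: jnz/J
  imm: (w>>0)&0xffffff=0xfffff8 (s24→-8) → #-8

jnz #-8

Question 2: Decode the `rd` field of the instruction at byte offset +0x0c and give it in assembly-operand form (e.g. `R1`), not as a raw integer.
R2

+0x0c: a0 80 00 00 ⇒ word 0xa0800000 (big)
  opcode bits[31:24]=0xa0: cmp/RR
  rd@[23:22]=0x2 ⇒ R2
  rs@[21:20]=0x0 ⇒ R0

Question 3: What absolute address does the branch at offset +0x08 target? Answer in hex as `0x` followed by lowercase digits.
0x218c

+0x08: cf ff ff f4 ⇒ word 0xcffffff4 (big)
  opcode bits[31:24]=0xcf: jnz/J
  imm: (w>>0)&0xffffff=0xfffff4 (s24→-12) → #-12
  target = base 0x218c + off 0x08 + 4 + imm -12 = 0x218c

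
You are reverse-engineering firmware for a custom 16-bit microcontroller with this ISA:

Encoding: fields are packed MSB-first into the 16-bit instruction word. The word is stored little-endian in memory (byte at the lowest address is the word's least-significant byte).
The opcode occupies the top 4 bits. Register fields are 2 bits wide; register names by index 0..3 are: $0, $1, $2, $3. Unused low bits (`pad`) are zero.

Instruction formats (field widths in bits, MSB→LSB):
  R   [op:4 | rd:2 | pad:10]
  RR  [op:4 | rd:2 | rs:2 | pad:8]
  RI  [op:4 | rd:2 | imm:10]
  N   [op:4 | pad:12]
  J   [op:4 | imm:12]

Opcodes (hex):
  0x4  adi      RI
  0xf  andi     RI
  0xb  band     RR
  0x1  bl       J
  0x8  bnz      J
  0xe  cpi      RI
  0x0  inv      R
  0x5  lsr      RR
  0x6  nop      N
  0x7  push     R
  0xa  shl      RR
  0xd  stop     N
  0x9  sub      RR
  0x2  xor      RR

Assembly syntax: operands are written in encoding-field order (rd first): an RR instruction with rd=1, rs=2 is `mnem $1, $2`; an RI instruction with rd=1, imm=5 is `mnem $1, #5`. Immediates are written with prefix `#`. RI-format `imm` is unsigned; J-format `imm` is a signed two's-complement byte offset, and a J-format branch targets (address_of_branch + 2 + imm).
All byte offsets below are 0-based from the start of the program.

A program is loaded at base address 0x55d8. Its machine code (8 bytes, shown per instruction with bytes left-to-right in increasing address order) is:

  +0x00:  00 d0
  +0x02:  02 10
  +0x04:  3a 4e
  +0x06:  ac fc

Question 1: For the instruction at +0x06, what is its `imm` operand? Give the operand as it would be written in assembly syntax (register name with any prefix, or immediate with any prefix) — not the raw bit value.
#172

off 0x06: read ac fc as little → 0xfcac
  opcode bits[15:12]=0xf: andi/RI
  [11:10] rd=3 = $3
  [9:0] imm=172 = #172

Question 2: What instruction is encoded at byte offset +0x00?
+0x00: 00 d0 ⇒ word 0xd000 (little)
  op=0xd000>>12=0xd ⇒ stop (N)

stop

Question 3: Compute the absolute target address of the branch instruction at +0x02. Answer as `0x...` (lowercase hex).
@+02  little-endian(02 10) = 0x1002
  opcode bits[15:12]=0x1: bl/J
  [11:0] imm=2 = #2
  target = base 0x55d8 + off 0x02 + 2 + imm 2 = 0x55de

0x55de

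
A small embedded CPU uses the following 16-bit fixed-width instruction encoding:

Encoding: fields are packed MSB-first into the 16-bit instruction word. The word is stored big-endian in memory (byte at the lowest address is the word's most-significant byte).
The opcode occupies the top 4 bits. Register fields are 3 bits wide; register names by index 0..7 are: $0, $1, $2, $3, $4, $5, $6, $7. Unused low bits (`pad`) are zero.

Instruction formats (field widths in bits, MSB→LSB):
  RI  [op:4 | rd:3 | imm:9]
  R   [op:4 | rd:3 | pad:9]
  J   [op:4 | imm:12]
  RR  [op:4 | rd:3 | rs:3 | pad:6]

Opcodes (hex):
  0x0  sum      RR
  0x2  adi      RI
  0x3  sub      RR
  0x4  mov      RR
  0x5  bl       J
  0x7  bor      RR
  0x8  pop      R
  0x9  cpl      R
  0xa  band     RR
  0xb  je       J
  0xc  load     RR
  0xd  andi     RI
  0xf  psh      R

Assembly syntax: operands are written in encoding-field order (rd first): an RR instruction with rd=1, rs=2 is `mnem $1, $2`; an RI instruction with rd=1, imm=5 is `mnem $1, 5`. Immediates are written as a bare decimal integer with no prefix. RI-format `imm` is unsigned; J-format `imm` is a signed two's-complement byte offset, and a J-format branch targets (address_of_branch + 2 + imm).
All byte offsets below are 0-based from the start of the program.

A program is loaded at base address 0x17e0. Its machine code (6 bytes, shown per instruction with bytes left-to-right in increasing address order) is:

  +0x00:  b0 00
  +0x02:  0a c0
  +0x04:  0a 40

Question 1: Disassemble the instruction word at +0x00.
je 0

@+00  big-endian(b0 00) = 0xb000
  opcode bits[15:12]=0xb: je/J
  imm@[11:0]=0x0 ⇒ 0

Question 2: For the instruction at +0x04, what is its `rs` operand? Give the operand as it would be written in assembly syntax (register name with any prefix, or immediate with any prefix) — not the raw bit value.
+0x04: 0a 40 ⇒ word 0x0a40 (big)
  opcode bits[15:12]=0x0: sum/RR
  rd@[11:9]=0x5 ⇒ $5
  rs@[8:6]=0x1 ⇒ $1

$1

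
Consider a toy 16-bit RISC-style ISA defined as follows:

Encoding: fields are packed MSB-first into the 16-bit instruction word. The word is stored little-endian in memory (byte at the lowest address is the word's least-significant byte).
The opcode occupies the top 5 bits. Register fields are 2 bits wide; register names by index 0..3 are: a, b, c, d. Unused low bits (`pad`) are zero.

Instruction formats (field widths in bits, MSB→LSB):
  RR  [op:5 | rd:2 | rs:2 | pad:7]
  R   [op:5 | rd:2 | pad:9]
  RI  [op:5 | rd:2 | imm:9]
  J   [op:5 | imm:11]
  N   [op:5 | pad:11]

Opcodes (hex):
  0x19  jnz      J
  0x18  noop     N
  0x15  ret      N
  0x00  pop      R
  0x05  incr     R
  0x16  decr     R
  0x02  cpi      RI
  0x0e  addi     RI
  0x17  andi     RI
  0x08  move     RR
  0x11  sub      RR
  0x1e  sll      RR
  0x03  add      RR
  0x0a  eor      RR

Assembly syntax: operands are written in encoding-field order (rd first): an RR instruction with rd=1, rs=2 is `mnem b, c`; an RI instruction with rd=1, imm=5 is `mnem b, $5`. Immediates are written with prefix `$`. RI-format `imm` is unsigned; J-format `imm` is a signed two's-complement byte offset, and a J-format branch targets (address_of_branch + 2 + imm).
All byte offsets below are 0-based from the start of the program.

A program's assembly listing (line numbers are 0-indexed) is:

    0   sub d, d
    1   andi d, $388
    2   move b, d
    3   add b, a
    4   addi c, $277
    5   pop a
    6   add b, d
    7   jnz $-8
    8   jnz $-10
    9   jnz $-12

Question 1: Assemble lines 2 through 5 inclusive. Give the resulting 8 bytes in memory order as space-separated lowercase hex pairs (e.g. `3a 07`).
80 43 00 1a 15 75 00 00

L2: move op=0x8:5|rd=1:2|rs=3:2|pad=0:7 ⇒ 0x4380 ⇒ little 80 43
L3: add op=0x3:5|rd=1:2|rs=0:2|pad=0:7 ⇒ 0x1a00 ⇒ little 00 1a
L4: addi op=0xe:5|rd=2:2|imm=277:9 ⇒ 0x7515 ⇒ little 15 75
L5: pop op=0x0:5|rd=0:2|pad=0:9 ⇒ 0x0000 ⇒ little 00 00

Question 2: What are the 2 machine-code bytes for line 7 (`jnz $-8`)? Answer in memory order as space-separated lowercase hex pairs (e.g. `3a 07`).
L7: jnz op=0x19:5|imm=-8:11 ⇒ 0xcff8 ⇒ little f8 cf

f8 cf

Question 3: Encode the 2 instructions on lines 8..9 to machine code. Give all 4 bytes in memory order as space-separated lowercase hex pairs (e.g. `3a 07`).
f6 cf f4 cf

line 8 (jnz): pack op=0x19:5|imm=-10:11 = 0xcff6; little→ f6 cf
line 9 (jnz): pack op=0x19:5|imm=-12:11 = 0xcff4; little→ f4 cf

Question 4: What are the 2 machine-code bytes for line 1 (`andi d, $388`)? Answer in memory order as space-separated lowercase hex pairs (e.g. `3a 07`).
line 1 (andi): pack op=0x17:5|rd=3:2|imm=388:9 = 0xbf84; little→ 84 bf

84 bf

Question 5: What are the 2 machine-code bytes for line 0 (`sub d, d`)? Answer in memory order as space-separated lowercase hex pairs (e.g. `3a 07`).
80 8f

0. sub fields op=0x11:5|rd=3:2|rs=3:2|pad=0:7 → word 8f80h → 80 8f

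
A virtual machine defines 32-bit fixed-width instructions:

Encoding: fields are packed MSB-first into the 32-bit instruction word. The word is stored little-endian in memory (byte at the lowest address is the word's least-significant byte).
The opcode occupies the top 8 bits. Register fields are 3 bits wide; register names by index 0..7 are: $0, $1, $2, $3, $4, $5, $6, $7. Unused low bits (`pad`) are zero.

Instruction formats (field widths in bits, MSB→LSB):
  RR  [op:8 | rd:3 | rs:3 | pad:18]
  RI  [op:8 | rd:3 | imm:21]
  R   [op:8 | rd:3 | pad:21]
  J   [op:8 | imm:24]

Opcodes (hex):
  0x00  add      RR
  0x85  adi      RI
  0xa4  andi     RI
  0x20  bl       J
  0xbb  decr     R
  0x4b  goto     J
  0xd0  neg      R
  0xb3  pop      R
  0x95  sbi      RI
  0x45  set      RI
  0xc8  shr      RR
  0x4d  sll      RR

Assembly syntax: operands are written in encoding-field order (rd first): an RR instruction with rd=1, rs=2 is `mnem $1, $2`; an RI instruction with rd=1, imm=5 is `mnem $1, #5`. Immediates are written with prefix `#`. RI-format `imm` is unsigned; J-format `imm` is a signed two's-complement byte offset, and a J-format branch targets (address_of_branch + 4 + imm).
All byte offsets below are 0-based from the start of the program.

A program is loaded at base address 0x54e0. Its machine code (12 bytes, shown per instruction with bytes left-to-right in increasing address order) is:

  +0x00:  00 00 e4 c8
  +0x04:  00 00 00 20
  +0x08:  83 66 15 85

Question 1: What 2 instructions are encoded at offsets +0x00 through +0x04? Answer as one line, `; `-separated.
shr $7, $1; bl #0

[00] 00 00 e4 c8 → 0xc8e40000
  opcode bits[31:24]=0xc8: shr/RR
  rd@[23:21]=0x7 ⇒ $7
  rs@[20:18]=0x1 ⇒ $1
[04] 00 00 00 20 → 0x20000000
  opcode bits[31:24]=0x20: bl/J
  imm@[23:0]=0x0 ⇒ #0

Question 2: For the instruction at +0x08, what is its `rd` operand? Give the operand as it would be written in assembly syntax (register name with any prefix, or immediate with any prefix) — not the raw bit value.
@+08  little-endian(83 66 15 85) = 0x85156683
  opcode bits[31:24]=0x85: adi/RI
  rd@[23:21]=0x0 ⇒ $0
  imm@[20:0]=0x156683 ⇒ #1402499

$0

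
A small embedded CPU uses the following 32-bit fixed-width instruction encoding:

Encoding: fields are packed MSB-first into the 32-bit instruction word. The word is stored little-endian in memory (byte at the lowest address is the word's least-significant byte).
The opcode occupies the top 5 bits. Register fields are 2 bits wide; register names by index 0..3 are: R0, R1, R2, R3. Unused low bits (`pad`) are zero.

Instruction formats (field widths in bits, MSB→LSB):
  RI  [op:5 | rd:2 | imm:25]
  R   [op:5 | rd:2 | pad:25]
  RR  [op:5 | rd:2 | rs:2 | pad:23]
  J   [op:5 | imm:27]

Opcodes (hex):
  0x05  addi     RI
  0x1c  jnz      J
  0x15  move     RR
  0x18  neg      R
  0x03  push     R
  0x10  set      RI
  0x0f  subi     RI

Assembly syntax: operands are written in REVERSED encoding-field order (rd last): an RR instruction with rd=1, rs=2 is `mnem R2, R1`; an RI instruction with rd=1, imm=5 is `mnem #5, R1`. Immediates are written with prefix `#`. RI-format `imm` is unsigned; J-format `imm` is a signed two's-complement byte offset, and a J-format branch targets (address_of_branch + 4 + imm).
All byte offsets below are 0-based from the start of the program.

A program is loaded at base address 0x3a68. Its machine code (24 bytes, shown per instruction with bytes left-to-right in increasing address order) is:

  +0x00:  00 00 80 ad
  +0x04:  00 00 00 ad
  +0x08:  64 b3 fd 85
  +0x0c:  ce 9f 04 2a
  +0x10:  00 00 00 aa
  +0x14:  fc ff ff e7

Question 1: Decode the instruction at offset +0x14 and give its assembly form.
off 0x14: read fc ff ff e7 as little → 0xe7fffffc
  opcode bits[31:27]=0x1c: jnz/J
  imm@[26:0]=0x7fffffc (s27→-4) ⇒ #-4

jnz #-4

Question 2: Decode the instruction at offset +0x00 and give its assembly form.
+0x00: 00 00 80 ad ⇒ word 0xad800000 (little)
  op=0xad800000>>27=0x15 ⇒ move (RR)
  rd@[26:25]=0x2 ⇒ R2
  rs@[24:23]=0x3 ⇒ R3

move R3, R2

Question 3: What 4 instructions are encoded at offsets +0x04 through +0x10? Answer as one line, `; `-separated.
[04] 00 00 00 ad → 0xad000000
  top 5b → 0x15 → move [RR]
  rd: (w>>25)&0x3=0x2 → R2
  rs: (w>>23)&0x3=0x2 → R2
[08] 64 b3 fd 85 → 0x85fdb364
  top 5b → 0x10 → set [RI]
  rd: (w>>25)&0x3=0x2 → R2
  imm: (w>>0)&0x1ffffff=0x1fdb364 → #33403748
[0c] ce 9f 04 2a → 0x2a049fce
  top 5b → 0x5 → addi [RI]
  rd: (w>>25)&0x3=0x1 → R1
  imm: (w>>0)&0x1ffffff=0x49fce → #303054
[10] 00 00 00 aa → 0xaa000000
  top 5b → 0x15 → move [RR]
  rd: (w>>25)&0x3=0x1 → R1
  rs: (w>>23)&0x3=0x0 → R0

move R2, R2; set #33403748, R2; addi #303054, R1; move R0, R1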